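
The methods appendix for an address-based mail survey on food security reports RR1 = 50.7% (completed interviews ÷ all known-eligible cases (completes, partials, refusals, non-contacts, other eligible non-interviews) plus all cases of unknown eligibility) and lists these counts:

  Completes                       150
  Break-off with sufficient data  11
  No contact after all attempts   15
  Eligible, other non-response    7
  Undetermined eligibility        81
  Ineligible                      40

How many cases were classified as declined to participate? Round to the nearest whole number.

32

RR1 = 150 / D = 0.507
D = 150 / 0.507 = 295.9
Rest of base = 264
declined to participate = 295.9 − 264 ≈ 32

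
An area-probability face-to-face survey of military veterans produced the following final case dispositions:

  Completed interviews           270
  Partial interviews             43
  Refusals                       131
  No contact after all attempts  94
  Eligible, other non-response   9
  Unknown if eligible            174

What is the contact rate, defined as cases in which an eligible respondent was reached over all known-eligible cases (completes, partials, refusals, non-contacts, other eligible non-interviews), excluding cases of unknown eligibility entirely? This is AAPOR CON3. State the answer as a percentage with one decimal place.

Num = 270 + 43 + 131 + 9 = 453
Base = 270 + 43 + 131 + 94 + 9 = 547
CON3 = 453 / 547 = 0.8282

82.8%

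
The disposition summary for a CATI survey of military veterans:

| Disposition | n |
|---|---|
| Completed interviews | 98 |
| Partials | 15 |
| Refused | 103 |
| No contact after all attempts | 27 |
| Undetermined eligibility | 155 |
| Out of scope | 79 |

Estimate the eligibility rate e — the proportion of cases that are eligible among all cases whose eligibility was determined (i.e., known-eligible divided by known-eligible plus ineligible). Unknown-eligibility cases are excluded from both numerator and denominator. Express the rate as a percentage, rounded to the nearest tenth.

75.5%

Eligible (known) → 98 + 15 + 103 + 27 = 243
e = 243 / (243 + 79) = 243 / 322 = 0.7547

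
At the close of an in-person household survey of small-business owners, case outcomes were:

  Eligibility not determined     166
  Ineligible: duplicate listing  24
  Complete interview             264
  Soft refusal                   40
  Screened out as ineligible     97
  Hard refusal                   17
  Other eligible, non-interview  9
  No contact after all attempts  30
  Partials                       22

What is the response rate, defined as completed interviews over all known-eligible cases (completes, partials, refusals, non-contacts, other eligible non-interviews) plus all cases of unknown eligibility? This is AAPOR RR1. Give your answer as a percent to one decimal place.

Refusals = 17 + 40 = 57
Out of scope = 97 + 24 = 121
Top: 264
Base: 264 + 22 + 57 + 30 + 9 + 166 = 548
RR1 = 264 / 548 = 0.4818

48.2%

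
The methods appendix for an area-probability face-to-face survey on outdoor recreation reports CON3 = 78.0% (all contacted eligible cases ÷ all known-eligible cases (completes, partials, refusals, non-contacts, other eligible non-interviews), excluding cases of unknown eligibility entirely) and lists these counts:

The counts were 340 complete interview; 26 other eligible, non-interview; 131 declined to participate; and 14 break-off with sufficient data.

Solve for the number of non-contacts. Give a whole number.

144

Num = 340 + 14 + 131 + 26 = 511
CON3 = 511 / D = 0.780
D = 511 / 0.780 = 655.1
Rest of base = 511
non-contacts = 655.1 − 511 ≈ 144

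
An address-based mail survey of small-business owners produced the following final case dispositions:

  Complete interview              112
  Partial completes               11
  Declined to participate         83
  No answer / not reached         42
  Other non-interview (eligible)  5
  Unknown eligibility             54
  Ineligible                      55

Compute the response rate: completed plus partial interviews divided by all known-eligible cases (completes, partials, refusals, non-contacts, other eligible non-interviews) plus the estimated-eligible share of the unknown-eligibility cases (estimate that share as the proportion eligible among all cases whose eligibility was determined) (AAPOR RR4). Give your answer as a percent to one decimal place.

Top → 112 + 11 = 123
Determined eligible → 112 + 11 + 83 + 42 + 5 = 253
e = 253 / (253 + 55) = 253 / 308 = 0.8214
Eligible share of unknowns → 0.8214 × 54 = 44.36
Denom → 253 + 44.36 = 297.36
RR4 = 123 / 297.36 = 0.4136

41.4%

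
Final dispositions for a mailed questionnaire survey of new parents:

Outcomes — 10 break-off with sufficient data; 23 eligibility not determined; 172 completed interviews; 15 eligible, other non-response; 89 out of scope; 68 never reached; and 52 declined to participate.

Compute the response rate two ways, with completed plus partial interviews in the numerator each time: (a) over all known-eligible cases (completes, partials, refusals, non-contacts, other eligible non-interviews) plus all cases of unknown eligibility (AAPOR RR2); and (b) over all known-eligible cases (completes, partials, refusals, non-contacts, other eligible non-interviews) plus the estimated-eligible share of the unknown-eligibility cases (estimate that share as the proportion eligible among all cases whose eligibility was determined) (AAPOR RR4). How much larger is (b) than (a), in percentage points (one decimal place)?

0.8

Numerator = 172 + 10 = 182
Denominator = 172 + 10 + 52 + 68 + 15 + 23 = 340
RR2 = 182 / 340 = 0.5353
Eligible (known) = 172 + 10 + 52 + 68 + 15 = 317
e = 317 / (317 + 89) = 317 / 406 = 0.7808
Estimated eligible among unknowns = 0.7808 × 23 = 17.96
Denominator = 317 + 17.96 = 334.96
RR4 = 182 / 334.96 = 0.5433
Difference = 54.33 − 53.53 = 0.80 percentage points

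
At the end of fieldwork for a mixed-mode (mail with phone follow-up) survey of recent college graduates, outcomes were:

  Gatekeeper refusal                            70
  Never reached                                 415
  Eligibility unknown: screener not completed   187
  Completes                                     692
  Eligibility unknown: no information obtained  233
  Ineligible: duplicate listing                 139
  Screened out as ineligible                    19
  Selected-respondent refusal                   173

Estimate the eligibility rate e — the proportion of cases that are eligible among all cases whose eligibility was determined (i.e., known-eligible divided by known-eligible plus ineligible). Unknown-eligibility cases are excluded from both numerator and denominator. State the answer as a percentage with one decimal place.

89.5%

Refusals = 70 + 173 = 243
Undetermined eligibility = 187 + 233 = 420
Screened out, ineligible = 19 + 139 = 158
Known eligible: 692 + 243 + 415 = 1350
e = 1350 / (1350 + 158) = 1350 / 1508 = 0.8952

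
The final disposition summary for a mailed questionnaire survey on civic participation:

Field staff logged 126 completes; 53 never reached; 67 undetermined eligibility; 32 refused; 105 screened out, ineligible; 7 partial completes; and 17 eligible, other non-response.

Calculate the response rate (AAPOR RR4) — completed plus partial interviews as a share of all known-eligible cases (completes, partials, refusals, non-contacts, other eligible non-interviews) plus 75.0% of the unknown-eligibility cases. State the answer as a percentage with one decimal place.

Top → 126 + 7 = 133
Known eligible → 126 + 7 + 32 + 53 + 17 = 235
e × U → 0.7500 × 67 = 50.25
Denominator → 235 + 50.25 = 285.25
RR4 = 133 / 285.25 = 0.4663

46.6%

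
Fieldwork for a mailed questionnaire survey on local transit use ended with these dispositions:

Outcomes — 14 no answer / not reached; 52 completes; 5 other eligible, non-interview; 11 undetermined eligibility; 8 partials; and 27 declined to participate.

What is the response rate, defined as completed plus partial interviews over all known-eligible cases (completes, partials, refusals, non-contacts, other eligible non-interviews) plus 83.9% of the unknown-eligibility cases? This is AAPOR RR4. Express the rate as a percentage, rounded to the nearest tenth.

Numerator: 52 + 8 = 60
Determined eligible: 52 + 8 + 27 + 14 + 5 = 106
e × U: 0.8390 × 11 = 9.23
Denom: 106 + 9.23 = 115.23
RR4 = 60 / 115.23 = 0.5207

52.1%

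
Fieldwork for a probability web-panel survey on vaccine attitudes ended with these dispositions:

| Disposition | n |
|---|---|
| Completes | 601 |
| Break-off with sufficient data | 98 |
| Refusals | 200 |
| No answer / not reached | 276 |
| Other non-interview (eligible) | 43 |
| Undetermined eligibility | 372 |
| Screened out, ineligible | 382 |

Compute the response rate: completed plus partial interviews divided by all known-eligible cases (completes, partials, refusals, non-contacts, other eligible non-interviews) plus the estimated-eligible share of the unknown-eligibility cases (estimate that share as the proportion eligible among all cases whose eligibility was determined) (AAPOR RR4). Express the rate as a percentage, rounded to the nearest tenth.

46.6%

Numerator = 601 + 98 = 699
Determined eligible = 601 + 98 + 200 + 276 + 43 = 1218
e = 1218 / (1218 + 382) = 1218 / 1600 = 0.7612
e × U = 0.7612 × 372 = 283.17
Base = 1218 + 283.17 = 1501.17
RR4 = 699 / 1501.17 = 0.4656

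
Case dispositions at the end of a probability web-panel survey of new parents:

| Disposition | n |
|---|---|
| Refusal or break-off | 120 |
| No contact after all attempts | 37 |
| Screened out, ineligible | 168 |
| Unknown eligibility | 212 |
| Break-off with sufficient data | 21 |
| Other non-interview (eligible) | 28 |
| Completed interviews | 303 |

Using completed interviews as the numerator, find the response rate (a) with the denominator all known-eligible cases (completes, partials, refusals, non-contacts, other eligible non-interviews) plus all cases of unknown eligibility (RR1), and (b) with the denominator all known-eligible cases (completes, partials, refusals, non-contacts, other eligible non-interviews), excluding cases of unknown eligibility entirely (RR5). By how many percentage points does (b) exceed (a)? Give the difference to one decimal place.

17.5

Numerator → 303
Denom → 303 + 21 + 120 + 37 + 28 + 212 = 721
RR1 = 303 / 721 = 0.4202
Denom → 303 + 21 + 120 + 37 + 28 = 509
RR5 = 303 / 509 = 0.5953
Difference = 59.53 − 42.02 = 17.51 percentage points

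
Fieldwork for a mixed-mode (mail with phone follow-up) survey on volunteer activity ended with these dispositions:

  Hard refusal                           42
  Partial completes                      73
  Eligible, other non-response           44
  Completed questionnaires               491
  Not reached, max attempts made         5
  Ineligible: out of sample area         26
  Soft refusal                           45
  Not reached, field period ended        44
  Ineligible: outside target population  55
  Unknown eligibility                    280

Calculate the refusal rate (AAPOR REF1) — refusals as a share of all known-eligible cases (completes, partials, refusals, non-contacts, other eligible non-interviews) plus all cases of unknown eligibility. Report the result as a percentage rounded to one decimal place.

Refused = 42 + 45 = 87
No answer / not reached = 44 + 5 = 49
Screened out, ineligible = 55 + 26 = 81
Numerator: 87
Base: 491 + 73 + 87 + 49 + 44 + 280 = 1024
REF1 = 87 / 1024 = 0.0850

8.5%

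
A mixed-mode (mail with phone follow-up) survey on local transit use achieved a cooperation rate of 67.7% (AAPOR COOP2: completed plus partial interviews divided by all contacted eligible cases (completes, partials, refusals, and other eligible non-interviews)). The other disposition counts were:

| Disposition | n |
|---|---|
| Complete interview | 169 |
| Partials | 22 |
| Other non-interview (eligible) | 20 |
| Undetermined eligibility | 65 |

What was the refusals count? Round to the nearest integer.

Num = 169 + 22 = 191
COOP2 = 191 / D = 0.677
D = 191 / 0.677 = 282.1
Other denominator terms total 211
refusals = 282.1 − 211 ≈ 71

71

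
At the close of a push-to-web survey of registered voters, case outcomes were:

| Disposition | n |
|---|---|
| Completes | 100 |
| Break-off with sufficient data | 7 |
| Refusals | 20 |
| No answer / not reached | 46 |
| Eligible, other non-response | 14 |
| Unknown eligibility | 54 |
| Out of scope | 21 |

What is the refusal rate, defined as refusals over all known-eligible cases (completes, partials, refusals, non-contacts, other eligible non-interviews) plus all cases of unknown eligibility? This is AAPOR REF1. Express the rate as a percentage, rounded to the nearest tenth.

8.3%

Top: 20
Base: 100 + 7 + 20 + 46 + 14 + 54 = 241
REF1 = 20 / 241 = 0.0830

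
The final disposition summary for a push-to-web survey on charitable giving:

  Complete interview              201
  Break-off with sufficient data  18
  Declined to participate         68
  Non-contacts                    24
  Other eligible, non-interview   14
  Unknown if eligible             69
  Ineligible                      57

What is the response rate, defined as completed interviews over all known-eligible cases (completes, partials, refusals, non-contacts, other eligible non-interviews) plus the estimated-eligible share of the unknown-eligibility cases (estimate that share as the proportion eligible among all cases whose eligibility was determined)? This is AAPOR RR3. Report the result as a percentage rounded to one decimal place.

52.4%

Num: 201
Known eligible: 201 + 18 + 68 + 24 + 14 = 325
e = 325 / (325 + 57) = 325 / 382 = 0.8508
Eligible share of unknowns: 0.8508 × 69 = 58.71
Denominator: 325 + 58.71 = 383.71
RR3 = 201 / 383.71 = 0.5238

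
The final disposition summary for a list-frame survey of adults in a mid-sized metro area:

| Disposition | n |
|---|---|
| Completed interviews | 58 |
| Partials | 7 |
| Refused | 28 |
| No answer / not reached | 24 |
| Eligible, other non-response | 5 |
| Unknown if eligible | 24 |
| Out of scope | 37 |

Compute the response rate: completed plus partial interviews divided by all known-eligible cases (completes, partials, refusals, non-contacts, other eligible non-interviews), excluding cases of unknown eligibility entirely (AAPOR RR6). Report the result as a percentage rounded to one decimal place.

Num = 58 + 7 = 65
Denom = 58 + 7 + 28 + 24 + 5 = 122
RR6 = 65 / 122 = 0.5328

53.3%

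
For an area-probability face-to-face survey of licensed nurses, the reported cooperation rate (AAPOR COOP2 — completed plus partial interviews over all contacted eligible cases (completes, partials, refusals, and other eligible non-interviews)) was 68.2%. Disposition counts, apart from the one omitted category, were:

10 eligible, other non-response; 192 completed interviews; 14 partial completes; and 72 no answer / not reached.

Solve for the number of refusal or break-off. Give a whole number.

Top → 192 + 14 = 206
COOP2 = 206 / D = 0.682
D = 206 / 0.682 = 302.1
Other denominator terms total 216
refusal or break-off = 302.1 − 216 ≈ 86

86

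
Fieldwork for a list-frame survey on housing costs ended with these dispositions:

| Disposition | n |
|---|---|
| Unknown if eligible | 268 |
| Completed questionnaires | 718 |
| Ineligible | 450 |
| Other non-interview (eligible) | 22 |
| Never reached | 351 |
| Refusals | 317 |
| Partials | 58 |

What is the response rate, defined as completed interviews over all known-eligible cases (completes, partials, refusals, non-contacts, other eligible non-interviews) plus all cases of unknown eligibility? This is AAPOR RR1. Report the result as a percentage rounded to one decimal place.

Top → 718
Base → 718 + 58 + 317 + 351 + 22 + 268 = 1734
RR1 = 718 / 1734 = 0.4141

41.4%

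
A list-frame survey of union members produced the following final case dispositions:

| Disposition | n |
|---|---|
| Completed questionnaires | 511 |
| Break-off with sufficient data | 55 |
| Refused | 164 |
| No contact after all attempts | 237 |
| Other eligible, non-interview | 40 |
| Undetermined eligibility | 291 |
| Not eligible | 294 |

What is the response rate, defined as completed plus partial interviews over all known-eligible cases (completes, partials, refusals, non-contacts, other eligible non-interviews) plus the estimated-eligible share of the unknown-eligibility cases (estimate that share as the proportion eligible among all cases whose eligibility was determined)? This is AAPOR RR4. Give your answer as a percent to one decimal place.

Top → 511 + 55 = 566
Known eligible → 511 + 55 + 164 + 237 + 40 = 1007
e = 1007 / (1007 + 294) = 1007 / 1301 = 0.7740
Eligible share of unknowns → 0.7740 × 291 = 225.23
Base → 1007 + 225.23 = 1232.23
RR4 = 566 / 1232.23 = 0.4593

45.9%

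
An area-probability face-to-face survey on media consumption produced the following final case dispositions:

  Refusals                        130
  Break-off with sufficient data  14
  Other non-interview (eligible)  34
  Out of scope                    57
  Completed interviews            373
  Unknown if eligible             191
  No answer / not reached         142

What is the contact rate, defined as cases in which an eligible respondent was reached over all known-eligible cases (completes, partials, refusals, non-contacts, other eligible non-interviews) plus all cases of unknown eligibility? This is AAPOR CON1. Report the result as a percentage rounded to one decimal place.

62.3%

Top: 373 + 14 + 130 + 34 = 551
Base: 373 + 14 + 130 + 142 + 34 + 191 = 884
CON1 = 551 / 884 = 0.6233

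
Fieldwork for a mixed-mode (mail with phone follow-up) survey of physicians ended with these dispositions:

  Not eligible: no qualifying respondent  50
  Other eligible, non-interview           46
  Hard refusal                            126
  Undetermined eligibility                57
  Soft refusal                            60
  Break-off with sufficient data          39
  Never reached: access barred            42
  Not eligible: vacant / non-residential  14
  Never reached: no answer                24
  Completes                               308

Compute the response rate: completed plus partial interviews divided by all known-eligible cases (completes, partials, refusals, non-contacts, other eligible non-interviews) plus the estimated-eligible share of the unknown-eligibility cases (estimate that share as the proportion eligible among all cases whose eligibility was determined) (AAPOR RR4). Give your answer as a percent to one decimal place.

Refused = 126 + 60 = 186
Never reached = 24 + 42 = 66
Not eligible = 50 + 14 = 64
Numerator → 308 + 39 = 347
Known eligible → 308 + 39 + 186 + 66 + 46 = 645
e = 645 / (645 + 64) = 645 / 709 = 0.9097
Estimated eligible among unknowns → 0.9097 × 57 = 51.85
Denominator → 645 + 51.85 = 696.85
RR4 = 347 / 696.85 = 0.4980

49.8%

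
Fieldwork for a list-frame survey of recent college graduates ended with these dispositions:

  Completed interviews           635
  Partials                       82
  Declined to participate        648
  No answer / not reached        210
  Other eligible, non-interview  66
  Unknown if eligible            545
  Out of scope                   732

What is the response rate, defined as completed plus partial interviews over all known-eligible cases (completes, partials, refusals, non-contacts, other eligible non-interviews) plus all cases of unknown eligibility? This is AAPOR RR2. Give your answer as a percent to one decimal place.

32.8%

Num → 635 + 82 = 717
Denominator → 635 + 82 + 648 + 210 + 66 + 545 = 2186
RR2 = 717 / 2186 = 0.3280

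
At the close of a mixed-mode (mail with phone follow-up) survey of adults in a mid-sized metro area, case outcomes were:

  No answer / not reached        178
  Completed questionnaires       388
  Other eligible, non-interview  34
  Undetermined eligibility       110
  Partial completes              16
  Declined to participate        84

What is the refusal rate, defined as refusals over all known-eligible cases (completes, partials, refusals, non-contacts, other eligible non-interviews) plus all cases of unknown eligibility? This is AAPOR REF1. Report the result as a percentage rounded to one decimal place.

Top → 84
Base → 388 + 16 + 84 + 178 + 34 + 110 = 810
REF1 = 84 / 810 = 0.1037

10.4%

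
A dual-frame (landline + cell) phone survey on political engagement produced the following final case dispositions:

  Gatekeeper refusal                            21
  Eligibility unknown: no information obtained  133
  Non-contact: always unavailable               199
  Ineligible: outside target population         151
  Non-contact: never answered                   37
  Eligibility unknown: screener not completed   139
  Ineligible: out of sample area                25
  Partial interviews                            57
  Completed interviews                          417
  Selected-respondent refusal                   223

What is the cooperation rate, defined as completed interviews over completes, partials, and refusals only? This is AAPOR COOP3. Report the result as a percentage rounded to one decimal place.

58.1%

Declined to participate = 21 + 223 = 244
Non-contacts = 37 + 199 = 236
Unknown eligibility = 139 + 133 = 272
Not eligible = 151 + 25 = 176
Top: 417
Denominator: 417 + 57 + 244 = 718
COOP3 = 417 / 718 = 0.5808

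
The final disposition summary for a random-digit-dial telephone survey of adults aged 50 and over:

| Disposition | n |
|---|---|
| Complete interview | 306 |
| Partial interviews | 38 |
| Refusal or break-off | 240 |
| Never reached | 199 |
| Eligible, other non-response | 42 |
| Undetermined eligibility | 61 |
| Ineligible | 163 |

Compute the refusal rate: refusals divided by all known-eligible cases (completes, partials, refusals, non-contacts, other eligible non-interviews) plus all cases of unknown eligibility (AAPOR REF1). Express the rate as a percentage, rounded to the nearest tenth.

27.1%

Num: 240
Denominator: 306 + 38 + 240 + 199 + 42 + 61 = 886
REF1 = 240 / 886 = 0.2709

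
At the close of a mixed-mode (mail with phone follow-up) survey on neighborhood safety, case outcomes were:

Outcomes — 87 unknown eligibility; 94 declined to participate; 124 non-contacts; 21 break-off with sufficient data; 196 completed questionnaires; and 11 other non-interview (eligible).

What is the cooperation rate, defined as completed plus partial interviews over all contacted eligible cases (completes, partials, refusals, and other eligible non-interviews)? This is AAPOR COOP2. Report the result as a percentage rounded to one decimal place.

Numerator = 196 + 21 = 217
Denom = 196 + 21 + 94 + 11 = 322
COOP2 = 217 / 322 = 0.6739

67.4%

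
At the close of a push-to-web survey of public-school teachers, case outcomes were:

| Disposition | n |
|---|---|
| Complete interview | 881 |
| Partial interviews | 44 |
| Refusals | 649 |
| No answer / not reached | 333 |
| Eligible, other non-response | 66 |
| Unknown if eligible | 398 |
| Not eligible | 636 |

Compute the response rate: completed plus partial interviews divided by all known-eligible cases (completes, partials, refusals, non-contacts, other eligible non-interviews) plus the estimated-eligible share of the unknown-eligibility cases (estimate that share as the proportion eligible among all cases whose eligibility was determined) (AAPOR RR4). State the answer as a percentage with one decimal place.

Numerator = 881 + 44 = 925
Eligible (known) = 881 + 44 + 649 + 333 + 66 = 1973
e = 1973 / (1973 + 636) = 1973 / 2609 = 0.7562
e × U = 0.7562 × 398 = 300.97
Denominator = 1973 + 300.97 = 2273.97
RR4 = 925 / 2273.97 = 0.4068

40.7%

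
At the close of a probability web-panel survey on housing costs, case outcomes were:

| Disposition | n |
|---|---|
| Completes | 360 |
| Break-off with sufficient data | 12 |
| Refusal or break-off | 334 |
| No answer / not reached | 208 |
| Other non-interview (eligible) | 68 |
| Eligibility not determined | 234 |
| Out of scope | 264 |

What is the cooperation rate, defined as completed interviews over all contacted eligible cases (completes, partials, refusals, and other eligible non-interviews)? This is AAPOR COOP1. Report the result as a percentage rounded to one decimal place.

46.5%

Num = 360
Denominator = 360 + 12 + 334 + 68 = 774
COOP1 = 360 / 774 = 0.4651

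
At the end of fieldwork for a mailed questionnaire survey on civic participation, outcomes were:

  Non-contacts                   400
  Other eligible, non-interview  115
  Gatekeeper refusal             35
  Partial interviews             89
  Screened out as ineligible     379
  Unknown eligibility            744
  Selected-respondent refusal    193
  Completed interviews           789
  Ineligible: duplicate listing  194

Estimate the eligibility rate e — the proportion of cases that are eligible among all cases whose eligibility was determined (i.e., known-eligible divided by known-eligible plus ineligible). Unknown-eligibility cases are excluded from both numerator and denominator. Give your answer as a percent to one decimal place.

73.9%

Refusals = 35 + 193 = 228
Out of scope = 379 + 194 = 573
Determined eligible = 789 + 89 + 228 + 400 + 115 = 1621
e = 1621 / (1621 + 573) = 1621 / 2194 = 0.7388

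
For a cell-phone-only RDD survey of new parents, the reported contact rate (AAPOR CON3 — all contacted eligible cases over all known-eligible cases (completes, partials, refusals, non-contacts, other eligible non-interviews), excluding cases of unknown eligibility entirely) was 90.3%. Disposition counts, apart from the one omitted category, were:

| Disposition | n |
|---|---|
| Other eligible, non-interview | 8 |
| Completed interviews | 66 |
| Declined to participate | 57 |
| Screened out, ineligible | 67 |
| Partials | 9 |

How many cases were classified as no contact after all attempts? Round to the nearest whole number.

Num → 66 + 9 + 57 + 8 = 140
CON3 = 140 / D = 0.903
D = 140 / 0.903 = 155.0
Other denominator terms total 140
no contact after all attempts = 155.0 − 140 ≈ 15

15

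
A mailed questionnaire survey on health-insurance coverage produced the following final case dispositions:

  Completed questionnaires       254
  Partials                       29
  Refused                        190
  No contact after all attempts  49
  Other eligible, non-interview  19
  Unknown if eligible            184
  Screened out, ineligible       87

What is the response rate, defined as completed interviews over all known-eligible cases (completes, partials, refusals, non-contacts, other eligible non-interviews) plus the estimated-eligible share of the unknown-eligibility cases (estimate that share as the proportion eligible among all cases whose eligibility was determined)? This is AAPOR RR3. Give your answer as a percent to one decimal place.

Num = 254
Determined eligible = 254 + 29 + 190 + 49 + 19 = 541
e = 541 / (541 + 87) = 541 / 628 = 0.8615
e × U = 0.8615 × 184 = 158.52
Denominator = 541 + 158.52 = 699.52
RR3 = 254 / 699.52 = 0.3631

36.3%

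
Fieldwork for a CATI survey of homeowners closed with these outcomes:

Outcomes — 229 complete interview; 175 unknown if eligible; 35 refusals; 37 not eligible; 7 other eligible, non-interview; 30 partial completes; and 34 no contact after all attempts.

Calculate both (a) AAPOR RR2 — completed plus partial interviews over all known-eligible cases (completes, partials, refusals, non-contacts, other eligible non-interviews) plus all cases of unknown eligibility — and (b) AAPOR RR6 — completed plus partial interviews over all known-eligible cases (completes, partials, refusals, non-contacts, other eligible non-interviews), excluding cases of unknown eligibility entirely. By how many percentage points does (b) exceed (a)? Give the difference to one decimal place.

Numerator = 229 + 30 = 259
Denom = 229 + 30 + 35 + 34 + 7 + 175 = 510
RR2 = 259 / 510 = 0.5078
Denom = 229 + 30 + 35 + 34 + 7 = 335
RR6 = 259 / 335 = 0.7731
Difference = 77.31 − 50.78 = 26.53 percentage points

26.5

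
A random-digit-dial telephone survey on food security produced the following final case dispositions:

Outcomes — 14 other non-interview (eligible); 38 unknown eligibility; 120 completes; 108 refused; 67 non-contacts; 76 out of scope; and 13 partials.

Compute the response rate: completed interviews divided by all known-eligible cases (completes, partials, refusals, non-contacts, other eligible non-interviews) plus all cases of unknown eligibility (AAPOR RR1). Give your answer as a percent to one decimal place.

33.3%

Numerator → 120
Denom → 120 + 13 + 108 + 67 + 14 + 38 = 360
RR1 = 120 / 360 = 0.3333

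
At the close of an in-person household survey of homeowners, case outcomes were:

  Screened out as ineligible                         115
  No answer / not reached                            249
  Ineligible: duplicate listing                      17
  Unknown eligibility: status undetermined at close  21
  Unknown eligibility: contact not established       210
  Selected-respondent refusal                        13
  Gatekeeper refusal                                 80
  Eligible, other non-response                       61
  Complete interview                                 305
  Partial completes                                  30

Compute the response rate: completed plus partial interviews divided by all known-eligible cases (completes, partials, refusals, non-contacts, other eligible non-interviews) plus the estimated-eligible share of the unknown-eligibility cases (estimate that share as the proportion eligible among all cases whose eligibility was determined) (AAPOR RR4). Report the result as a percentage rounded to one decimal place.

Declined to participate = 80 + 13 = 93
Unknown if eligible = 210 + 21 = 231
Not eligible = 115 + 17 = 132
Num = 305 + 30 = 335
Eligible (known) = 305 + 30 + 93 + 249 + 61 = 738
e = 738 / (738 + 132) = 738 / 870 = 0.8483
Eligible share of unknowns = 0.8483 × 231 = 195.96
Denominator = 738 + 195.96 = 933.96
RR4 = 335 / 933.96 = 0.3587

35.9%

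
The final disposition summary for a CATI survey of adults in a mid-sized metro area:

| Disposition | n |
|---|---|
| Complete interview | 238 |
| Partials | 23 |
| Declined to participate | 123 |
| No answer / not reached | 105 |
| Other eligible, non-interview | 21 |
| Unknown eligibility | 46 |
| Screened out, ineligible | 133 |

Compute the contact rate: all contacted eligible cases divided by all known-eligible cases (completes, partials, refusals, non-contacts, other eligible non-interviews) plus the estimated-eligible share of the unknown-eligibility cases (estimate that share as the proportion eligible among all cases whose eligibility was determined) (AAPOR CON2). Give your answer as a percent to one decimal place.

Num → 238 + 23 + 123 + 21 = 405
Eligible (known) → 238 + 23 + 123 + 105 + 21 = 510
e = 510 / (510 + 133) = 510 / 643 = 0.7932
Eligible share of unknowns → 0.7932 × 46 = 36.49
Base → 510 + 36.49 = 546.49
CON2 = 405 / 546.49 = 0.7411

74.1%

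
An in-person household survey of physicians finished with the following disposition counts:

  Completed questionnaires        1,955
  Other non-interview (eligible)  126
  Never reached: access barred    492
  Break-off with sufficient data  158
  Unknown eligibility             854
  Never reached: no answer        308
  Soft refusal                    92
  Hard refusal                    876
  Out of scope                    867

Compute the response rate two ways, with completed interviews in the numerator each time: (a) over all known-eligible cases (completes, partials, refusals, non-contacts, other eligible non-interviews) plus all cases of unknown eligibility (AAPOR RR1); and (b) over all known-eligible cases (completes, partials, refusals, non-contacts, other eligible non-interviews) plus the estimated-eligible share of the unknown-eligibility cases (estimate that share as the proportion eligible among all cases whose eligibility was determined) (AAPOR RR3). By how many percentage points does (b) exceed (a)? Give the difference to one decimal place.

1.3

Refusals = 876 + 92 = 968
Non-contacts = 308 + 492 = 800
Top: 1955
Denominator: 1955 + 158 + 968 + 800 + 126 + 854 = 4861
RR1 = 1955 / 4861 = 0.4022
Determined eligible: 1955 + 158 + 968 + 800 + 126 = 4007
e = 4007 / (4007 + 867) = 4007 / 4874 = 0.8221
Eligible share of unknowns: 0.8221 × 854 = 702.07
Denominator: 4007 + 702.07 = 4709.07
RR3 = 1955 / 4709.07 = 0.4152
Difference = 41.52 − 40.22 = 1.30 percentage points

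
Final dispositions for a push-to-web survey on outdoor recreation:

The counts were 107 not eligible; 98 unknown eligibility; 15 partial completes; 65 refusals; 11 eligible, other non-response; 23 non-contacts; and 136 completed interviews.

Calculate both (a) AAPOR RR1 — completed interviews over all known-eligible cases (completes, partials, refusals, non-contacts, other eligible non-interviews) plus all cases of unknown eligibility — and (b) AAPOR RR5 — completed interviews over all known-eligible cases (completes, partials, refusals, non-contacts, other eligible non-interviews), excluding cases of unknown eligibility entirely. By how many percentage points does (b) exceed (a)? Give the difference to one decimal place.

15.3

Top = 136
Base = 136 + 15 + 65 + 23 + 11 + 98 = 348
RR1 = 136 / 348 = 0.3908
Base = 136 + 15 + 65 + 23 + 11 = 250
RR5 = 136 / 250 = 0.5440
Difference = 54.40 − 39.08 = 15.32 percentage points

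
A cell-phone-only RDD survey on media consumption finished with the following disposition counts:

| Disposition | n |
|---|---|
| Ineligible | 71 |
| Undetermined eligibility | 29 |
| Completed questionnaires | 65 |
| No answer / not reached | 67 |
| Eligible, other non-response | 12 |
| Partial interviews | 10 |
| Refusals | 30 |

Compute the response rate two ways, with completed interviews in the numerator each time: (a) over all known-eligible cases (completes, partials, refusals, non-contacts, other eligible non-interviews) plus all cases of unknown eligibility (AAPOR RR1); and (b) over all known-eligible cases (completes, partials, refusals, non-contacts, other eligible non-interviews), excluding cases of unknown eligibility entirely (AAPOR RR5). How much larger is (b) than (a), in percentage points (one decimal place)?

4.8

Numerator → 65
Denominator → 65 + 10 + 30 + 67 + 12 + 29 = 213
RR1 = 65 / 213 = 0.3052
Denominator → 65 + 10 + 30 + 67 + 12 = 184
RR5 = 65 / 184 = 0.3533
Difference = 35.33 − 30.52 = 4.81 percentage points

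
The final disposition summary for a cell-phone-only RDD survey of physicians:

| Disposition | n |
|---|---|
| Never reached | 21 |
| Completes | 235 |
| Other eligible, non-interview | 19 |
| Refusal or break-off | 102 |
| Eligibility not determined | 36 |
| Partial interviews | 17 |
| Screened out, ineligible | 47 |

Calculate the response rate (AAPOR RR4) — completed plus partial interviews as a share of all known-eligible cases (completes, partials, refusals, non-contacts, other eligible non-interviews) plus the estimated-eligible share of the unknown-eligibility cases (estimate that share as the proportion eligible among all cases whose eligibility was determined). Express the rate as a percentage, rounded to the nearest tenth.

59.1%

Numerator → 235 + 17 = 252
Eligible (known) → 235 + 17 + 102 + 21 + 19 = 394
e = 394 / (394 + 47) = 394 / 441 = 0.8934
e × U → 0.8934 × 36 = 32.16
Base → 394 + 32.16 = 426.16
RR4 = 252 / 426.16 = 0.5913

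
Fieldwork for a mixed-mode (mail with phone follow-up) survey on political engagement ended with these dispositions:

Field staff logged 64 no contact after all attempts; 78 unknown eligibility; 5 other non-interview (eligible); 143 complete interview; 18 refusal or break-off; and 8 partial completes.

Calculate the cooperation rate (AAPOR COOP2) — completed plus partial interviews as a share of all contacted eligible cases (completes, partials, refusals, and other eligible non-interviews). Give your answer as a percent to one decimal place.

86.8%

Numerator = 143 + 8 = 151
Denom = 143 + 8 + 18 + 5 = 174
COOP2 = 151 / 174 = 0.8678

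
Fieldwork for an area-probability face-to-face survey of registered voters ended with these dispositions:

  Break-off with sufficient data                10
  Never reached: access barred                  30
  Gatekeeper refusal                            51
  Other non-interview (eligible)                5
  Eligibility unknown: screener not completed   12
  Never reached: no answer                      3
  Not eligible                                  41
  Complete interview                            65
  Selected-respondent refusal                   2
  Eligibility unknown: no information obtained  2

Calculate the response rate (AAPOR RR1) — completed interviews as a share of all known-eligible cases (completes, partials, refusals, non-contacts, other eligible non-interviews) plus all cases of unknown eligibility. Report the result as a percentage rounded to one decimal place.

Refusals = 51 + 2 = 53
No answer / not reached = 3 + 30 = 33
Unknown eligibility = 12 + 2 = 14
Numerator → 65
Base → 65 + 10 + 53 + 33 + 5 + 14 = 180
RR1 = 65 / 180 = 0.3611

36.1%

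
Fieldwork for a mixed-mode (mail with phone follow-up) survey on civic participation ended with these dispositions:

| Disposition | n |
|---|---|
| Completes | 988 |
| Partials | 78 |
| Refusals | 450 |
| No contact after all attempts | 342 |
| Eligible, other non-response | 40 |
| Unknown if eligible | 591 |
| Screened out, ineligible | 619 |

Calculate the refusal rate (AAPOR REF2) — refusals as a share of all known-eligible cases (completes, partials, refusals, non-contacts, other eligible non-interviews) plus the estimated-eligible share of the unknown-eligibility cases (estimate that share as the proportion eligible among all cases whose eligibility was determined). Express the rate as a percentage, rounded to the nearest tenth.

Top → 450
Known eligible → 988 + 78 + 450 + 342 + 40 = 1898
e = 1898 / (1898 + 619) = 1898 / 2517 = 0.7541
e × U → 0.7541 × 591 = 445.67
Denom → 1898 + 445.67 = 2343.67
REF2 = 450 / 2343.67 = 0.1920

19.2%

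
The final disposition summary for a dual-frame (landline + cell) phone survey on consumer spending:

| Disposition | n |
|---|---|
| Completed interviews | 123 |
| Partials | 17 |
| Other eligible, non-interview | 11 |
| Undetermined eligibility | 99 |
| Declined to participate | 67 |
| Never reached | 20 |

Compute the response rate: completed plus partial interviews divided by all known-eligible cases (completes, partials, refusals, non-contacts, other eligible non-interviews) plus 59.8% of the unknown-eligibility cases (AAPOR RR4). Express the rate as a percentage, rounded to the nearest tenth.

Num → 123 + 17 = 140
Eligible (known) → 123 + 17 + 67 + 20 + 11 = 238
Eligible share of unknowns → 0.5980 × 99 = 59.20
Base → 238 + 59.20 = 297.20
RR4 = 140 / 297.20 = 0.4711

47.1%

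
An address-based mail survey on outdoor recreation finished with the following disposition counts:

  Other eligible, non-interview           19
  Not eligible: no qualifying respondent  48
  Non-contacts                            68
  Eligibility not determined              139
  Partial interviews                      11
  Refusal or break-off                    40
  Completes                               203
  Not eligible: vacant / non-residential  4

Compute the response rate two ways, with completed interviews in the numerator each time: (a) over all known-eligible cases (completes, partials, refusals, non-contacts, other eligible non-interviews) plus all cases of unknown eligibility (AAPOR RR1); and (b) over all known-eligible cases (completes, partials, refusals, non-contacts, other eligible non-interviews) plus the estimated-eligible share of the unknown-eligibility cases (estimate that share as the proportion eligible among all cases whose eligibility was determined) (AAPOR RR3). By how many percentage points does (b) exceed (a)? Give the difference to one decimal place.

1.7

Out of scope = 48 + 4 = 52
Top → 203
Denominator → 203 + 11 + 40 + 68 + 19 + 139 = 480
RR1 = 203 / 480 = 0.4229
Known eligible → 203 + 11 + 40 + 68 + 19 = 341
e = 341 / (341 + 52) = 341 / 393 = 0.8677
Estimated eligible among unknowns → 0.8677 × 139 = 120.61
Denominator → 341 + 120.61 = 461.61
RR3 = 203 / 461.61 = 0.4398
Difference = 43.98 − 42.29 = 1.69 percentage points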